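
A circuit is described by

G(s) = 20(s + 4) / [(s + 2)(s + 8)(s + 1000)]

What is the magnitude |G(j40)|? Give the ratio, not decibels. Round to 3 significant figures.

0.000492

At s = jω = j40:
zero (s+4): 4 + j40 → |·| = √(4²+40²) = √1616 ≈ 40.2, ∠ = arctan(40/4) ≈ 84.29°
pole (s+2): 2 + j40 → |·| = √(2²+40²) = √1604 ≈ 40.05, ∠ = arctan(40/2) ≈ 87.14°
pole (s+8): 8 + j40 → |·| = √(8²+40²) = √1664 ≈ 40.792, ∠ = arctan(40/8) ≈ 78.69°
pole (s+1000): 1000 + j40 → |·| = √(1000²+40²) = √1001600 ≈ 1000.8, ∠ = arctan(40/1000) ≈ 2.29°
|G| = 20 · 40.2 / 1.635e+06 ≈ 0.00049174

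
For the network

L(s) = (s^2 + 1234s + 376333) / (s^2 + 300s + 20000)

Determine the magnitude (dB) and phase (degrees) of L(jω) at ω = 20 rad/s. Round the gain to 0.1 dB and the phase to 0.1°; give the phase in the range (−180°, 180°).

25.3 dB, -13.3°

Substitute s = j20:
Numerator: (j20)^2 + 1234(j20) + 376333 = 375933 + j24680
Denominator: (j20)^2 + 300(j20) + 20000 = 19600 + j6000
|N| = √(375933² + 24680²) ≈ 3.7674e+05, ∠N ≈ 3.76°
|D| = √(19600² + 6000²) ≈ 20498, ∠D ≈ 17.02°
|L| = 3.7674e+05 / 20498 ≈ 18.379
Gain = 20 log₁₀(18.379) ≈ 25.29 dB
∠L = 3.76° − 17.02° = -13.26°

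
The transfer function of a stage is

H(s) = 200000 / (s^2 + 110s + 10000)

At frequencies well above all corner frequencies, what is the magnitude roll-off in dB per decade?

-40 dB/decade

Each pole contributes −20 dB/decade at high frequency; each zero contributes +20 dB/decade.
Net: 0 zero(s) − 2 pole(s) → -40 dB/decade.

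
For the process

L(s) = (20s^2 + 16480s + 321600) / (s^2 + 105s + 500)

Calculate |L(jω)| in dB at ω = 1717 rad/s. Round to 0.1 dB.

26.9 dB

Substitute s = j1717:
Numerator: 20(j1717)^2 + 16480(j1717) + 321600 = -58640180 + j28296160
Denominator: (j1717)^2 + 105(j1717) + 500 = -2947589 + j180285
|N| = √(58640180² + 28296160²) ≈ 6.511e+07, ∠N ≈ 154.24°
|D| = √(2947589² + 180285²) ≈ 2.9531e+06, ∠D ≈ 176.50°
|L| = 6.511e+07 / 2.9531e+06 ≈ 22.048
Gain = 20 log₁₀(22.048) ≈ 26.87 dB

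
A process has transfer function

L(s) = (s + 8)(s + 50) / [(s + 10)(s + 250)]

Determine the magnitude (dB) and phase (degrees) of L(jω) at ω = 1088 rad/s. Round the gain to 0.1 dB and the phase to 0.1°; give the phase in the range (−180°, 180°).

At s = jω = j1088:
zero (s+8): 8 + j1088 → |·| = √(8²+1088²) = √1183808 ≈ 1088, ∠ = arctan(1088/8) ≈ 89.58°
zero (s+50): 50 + j1088 → |·| = √(50²+1088²) = √1186244 ≈ 1089.1, ∠ = arctan(1088/50) ≈ 87.37°
pole (s+10): 10 + j1088 → |·| = √(10²+1088²) = √1183844 ≈ 1088, ∠ = arctan(1088/10) ≈ 89.47°
pole (s+250): 250 + j1088 → |·| = √(250²+1088²) = √1246244 ≈ 1116.4, ∠ = arctan(1088/250) ≈ 77.06°
|L| = 1 · 1.1849e+06 / 1.2146e+06 ≈ 0.97555
Gain = 20 log₁₀(0.97555) ≈ -0.22 dB
∠L = 176.95° − 166.53° = 10.42°

-0.2 dB, 10.4°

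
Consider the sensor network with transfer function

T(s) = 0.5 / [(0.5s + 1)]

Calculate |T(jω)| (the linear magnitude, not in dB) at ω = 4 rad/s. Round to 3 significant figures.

At ω = 4 rad/s:
pole (1 + j4·0.5) = 1 + j2 → |·| ≈ 2.2361, ∠ ≈ 63.43°
|T| = 0.5 · 1 / (2.2361) ≈ 0.2236

0.224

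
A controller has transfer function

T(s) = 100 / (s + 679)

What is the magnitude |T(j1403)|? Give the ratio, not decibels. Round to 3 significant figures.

0.0642

At s = jω = j1403:
pole (s+679): 679 + j1403 → |·| = √(679²+1403²) = √2429450 ≈ 1558.7, ∠ = arctan(1403/679) ≈ 64.17°
|T| = 100 / 1558.7 ≈ 0.064156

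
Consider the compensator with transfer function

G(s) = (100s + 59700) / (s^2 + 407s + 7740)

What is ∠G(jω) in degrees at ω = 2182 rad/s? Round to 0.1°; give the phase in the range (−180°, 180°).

Substitute s = j2182:
Numerator: 100(j2182) + 59700 = 59700 + j218200
Denominator: (j2182)^2 + 407(j2182) + 7740 = -4753384 + j888074
|N| = √(59700² + 218200²) ≈ 2.2622e+05, ∠N ≈ 74.70°
|D| = √(4753384² + 888074²) ≈ 4.8356e+06, ∠D ≈ 169.42°
∠G = 74.70° − 169.42° = -94.72°

-94.7°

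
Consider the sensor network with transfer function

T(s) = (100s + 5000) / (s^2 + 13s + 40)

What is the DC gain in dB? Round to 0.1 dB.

41.9 dB

T(0) = 5000 / 40 = 125
20 log₁₀(125) ≈ 41.94 dB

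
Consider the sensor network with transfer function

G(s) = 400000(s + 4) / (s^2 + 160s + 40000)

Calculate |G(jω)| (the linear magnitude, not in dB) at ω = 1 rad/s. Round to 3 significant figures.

At s = jω = j1:
zero (s+4): 4 + j1 → |·| = √(4²+1²) = √17 ≈ 4.1231, ∠ = arctan(1/4) ≈ 14.04°
quadratic: (j1)² + 160·j1 + 40000 = 39999 + j160 → |·| ≈ 39999, ∠ ≈ 0.23°
|G| = 400000 · 4.1231 / 39999 ≈ 41.232

41.2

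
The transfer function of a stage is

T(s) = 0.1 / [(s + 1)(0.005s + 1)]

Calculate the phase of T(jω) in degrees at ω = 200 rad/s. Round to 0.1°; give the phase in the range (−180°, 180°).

At ω = 200 rad/s:
pole (1 + j200·1) = 1 + j200 → |·| ≈ 200, ∠ ≈ 89.71°
pole (1 + j200·0.005) = 1 + j1 → |·| ≈ 1.4142, ∠ ≈ 45.00°
∠T = (0°) − (89.71° + 45.00°) = -134.71°

-134.7°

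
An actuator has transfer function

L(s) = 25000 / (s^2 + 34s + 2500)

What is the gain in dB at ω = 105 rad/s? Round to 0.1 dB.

At s = jω = j105:
quadratic: (j105)² + 34·j105 + 2500 = -8525 + j3570 → |·| ≈ 9242.3, ∠ ≈ 157.28°
|L| = 25000 / 9242.3 ≈ 2.705
Gain = 20 log₁₀(2.705) ≈ 8.64 dB

8.6 dB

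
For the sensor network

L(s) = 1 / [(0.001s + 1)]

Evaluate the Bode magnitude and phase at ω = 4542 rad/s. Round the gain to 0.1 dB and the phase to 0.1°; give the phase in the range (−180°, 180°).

At ω = 4542 rad/s:
pole (1 + j4542·0.001) = 1 + j4.542 → |·| ≈ 4.6508, ∠ ≈ 77.58°
|L| = 1 · 1 / (4.6508) ≈ 0.21502
Gain = 20 log₁₀(0.21502) ≈ -13.35 dB
∠L = (0°) − (77.58°) = -77.58°

-13.4 dB, -77.6°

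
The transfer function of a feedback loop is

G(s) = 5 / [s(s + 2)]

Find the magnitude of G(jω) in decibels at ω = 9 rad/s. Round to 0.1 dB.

At s = jω = j9:
pole (s+2): 2 + j9 → |·| = √(2²+9²) = √85 ≈ 9.2195, ∠ = arctan(9/2) ≈ 77.47°
pole at origin: |s| = 9, ∠ = 90.00° (in denominator)
|G| = 5 / 82.975 ≈ 0.060259
Gain = 20 log₁₀(0.060259) ≈ -24.40 dB

-24.4 dB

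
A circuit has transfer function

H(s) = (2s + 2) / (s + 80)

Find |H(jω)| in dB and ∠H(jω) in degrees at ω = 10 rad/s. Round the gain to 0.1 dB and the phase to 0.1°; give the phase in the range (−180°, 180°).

Substitute s = j10:
Numerator: 2(j10) + 2 = 2 + j20
Denominator: (j10) + 80 = 80 + j10
|N| = √(2² + 20²) ≈ 20.1, ∠N ≈ 84.29°
|D| = √(80² + 10²) ≈ 80.623, ∠D ≈ 7.13°
|H| = 20.1 / 80.623 ≈ 0.24931
Gain = 20 log₁₀(0.24931) ≈ -12.07 dB
∠H = 84.29° − 7.13° = 77.16°

-12.1 dB, 77.2°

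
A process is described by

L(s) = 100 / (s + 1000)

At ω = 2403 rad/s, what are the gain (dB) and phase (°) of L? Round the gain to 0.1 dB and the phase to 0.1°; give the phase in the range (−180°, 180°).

-28.3 dB, -67.4°

Substitute s = j2403:
Numerator: 100 = 100 + j0
Denominator: (j2403) + 1000 = 1000 + j2403
|N| = √(100² + 0²) ≈ 100, ∠N ≈ 0.00°
|D| = √(1000² + 2403²) ≈ 2602.8, ∠D ≈ 67.41°
|L| = 100 / 2602.8 ≈ 0.03842
Gain = 20 log₁₀(0.03842) ≈ -28.31 dB
∠L = 0.00° − 67.41° = -67.41°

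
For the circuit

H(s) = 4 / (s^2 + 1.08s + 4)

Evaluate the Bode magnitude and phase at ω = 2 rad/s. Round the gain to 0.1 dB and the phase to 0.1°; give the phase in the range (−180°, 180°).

5.4 dB, -90.0°

At s = jω = j2:
quadratic: (j2)² + 1.08·j2 + 4 = 0 + j2.16 → |·| ≈ 2.16, ∠ ≈ 90.00°
|H| = 4 / 2.16 ≈ 1.8519
Gain = 20 log₁₀(1.8519) ≈ 5.35 dB
∠H = 0.00° − 90.00° = -90.00°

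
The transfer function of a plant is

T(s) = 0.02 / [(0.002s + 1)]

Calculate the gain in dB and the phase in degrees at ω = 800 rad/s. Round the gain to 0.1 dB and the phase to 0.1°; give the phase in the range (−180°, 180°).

At ω = 800 rad/s:
pole (1 + j800·0.002) = 1 + j1.6 → |·| ≈ 1.8868, ∠ ≈ 57.99°
|T| = 0.02 · 1 / (1.8868) ≈ 0.0106
Gain = 20 log₁₀(0.0106) ≈ -39.49 dB
∠T = (0°) − (57.99°) = -57.99°

-39.5 dB, -58.0°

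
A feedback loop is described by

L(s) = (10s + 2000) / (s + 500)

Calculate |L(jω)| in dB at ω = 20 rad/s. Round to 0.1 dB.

12.1 dB

Substitute s = j20:
Numerator: 10(j20) + 2000 = 2000 + j200
Denominator: (j20) + 500 = 500 + j20
|N| = √(2000² + 200²) ≈ 2010, ∠N ≈ 5.71°
|D| = √(500² + 20²) ≈ 500.4, ∠D ≈ 2.29°
|L| = 2010 / 500.4 ≈ 4.0168
Gain = 20 log₁₀(4.0168) ≈ 12.08 dB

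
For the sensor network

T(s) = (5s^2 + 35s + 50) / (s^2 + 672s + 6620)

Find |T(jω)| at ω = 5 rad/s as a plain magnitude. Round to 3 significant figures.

0.0257

Substitute s = j5:
Numerator: 5(j5)^2 + 35(j5) + 50 = -75 + j175
Denominator: (j5)^2 + 672(j5) + 6620 = 6595 + j3360
|N| = √(75² + 175²) ≈ 190.39, ∠N ≈ 113.20°
|D| = √(6595² + 3360²) ≈ 7401.6, ∠D ≈ 27.00°
|T| = 190.39 / 7401.6 ≈ 0.025723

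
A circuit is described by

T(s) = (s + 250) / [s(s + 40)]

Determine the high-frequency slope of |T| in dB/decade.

-20 dB/decade

Each pole contributes −20 dB/decade at high frequency; each zero contributes +20 dB/decade.
Net: 1 zero(s) − 2 pole(s) → -20 dB/decade.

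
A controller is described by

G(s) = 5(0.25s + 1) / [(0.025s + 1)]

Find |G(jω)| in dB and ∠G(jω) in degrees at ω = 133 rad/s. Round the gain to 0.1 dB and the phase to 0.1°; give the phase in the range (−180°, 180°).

33.6 dB, 15.0°

At ω = 133 rad/s:
zero (1 + j133·0.25) = 1 + j33.25 → |·| ≈ 33.265, ∠ ≈ 88.28°
pole (1 + j133·0.025) = 1 + j3.325 → |·| ≈ 3.4721, ∠ ≈ 73.26°
|G| = 5 · 33.265 / (3.4721) ≈ 47.903
Gain = 20 log₁₀(47.903) ≈ 33.61 dB
∠G = (88.28°) − (73.26°) = 15.02°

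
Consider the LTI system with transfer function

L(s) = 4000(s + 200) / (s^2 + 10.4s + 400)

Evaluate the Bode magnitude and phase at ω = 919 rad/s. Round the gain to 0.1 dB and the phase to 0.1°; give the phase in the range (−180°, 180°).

At s = jω = j919:
zero (s+200): 200 + j919 → |·| = √(200²+919²) = √884561 ≈ 940.51, ∠ = arctan(919/200) ≈ 77.72°
quadratic: (j919)² + 10.4·j919 + 400 = -844161 + j9557.6 → |·| ≈ 8.4422e+05, ∠ ≈ 179.35°
|L| = 4000 · 940.51 / 8.4422e+05 ≈ 4.4562
Gain = 20 log₁₀(4.4562) ≈ 12.98 dB
∠L = 77.72° − 179.35° = -101.63°

13.0 dB, -101.6°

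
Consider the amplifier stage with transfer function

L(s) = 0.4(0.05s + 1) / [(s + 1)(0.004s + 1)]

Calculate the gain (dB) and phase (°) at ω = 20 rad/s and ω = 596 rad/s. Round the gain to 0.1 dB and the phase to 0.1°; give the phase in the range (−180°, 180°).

ω = 20: -31.0 dB, -46.7°; ω = 596: -42.2 dB, -69.1°

At ω = 20 rad/s:
zero (1 + j20·0.05) = 1 + j1 → |·| ≈ 1.4142, ∠ ≈ 45.00°
pole (1 + j20·1) = 1 + j20 → |·| ≈ 20.025, ∠ ≈ 87.14°
pole (1 + j20·0.004) = 1 + j0.08 → |·| ≈ 1.0032, ∠ ≈ 4.57°
|L| = 0.4 · 1.4142 / (20.025 · 1.0032) ≈ 0.028159
Gain = 20 log₁₀(0.028159) ≈ -31.01 dB
∠L = (45.00°) − (87.14° + 4.57°) = -46.71°

At ω = 596 rad/s:
zero (1 + j596·0.05) = 1 + j29.8 → |·| ≈ 29.817, ∠ ≈ 88.08°
pole (1 + j596·1) = 1 + j596 → |·| ≈ 596, ∠ ≈ 89.90°
pole (1 + j596·0.004) = 1 + j2.384 → |·| ≈ 2.5852, ∠ ≈ 67.24°
|L| = 0.4 · 29.817 / (596 · 2.5852) ≈ 0.0077408
Gain = 20 log₁₀(0.0077408) ≈ -42.22 dB
∠L = (88.08°) − (89.90° + 67.24°) = -69.06°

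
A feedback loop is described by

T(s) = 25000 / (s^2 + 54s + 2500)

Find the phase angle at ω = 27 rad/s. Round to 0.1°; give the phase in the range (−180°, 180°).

-39.5°

At s = jω = j27:
quadratic: (j27)² + 54·j27 + 2500 = 1771 + j1458 → |·| ≈ 2293.9, ∠ ≈ 39.46°
∠T = 0.00° − 39.46° = -39.46°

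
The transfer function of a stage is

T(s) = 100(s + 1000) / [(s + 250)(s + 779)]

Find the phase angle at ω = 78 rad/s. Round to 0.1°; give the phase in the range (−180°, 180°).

At s = jω = j78:
zero (s+1000): 1000 + j78 → |·| = √(1000²+78²) = √1006084 ≈ 1003, ∠ = arctan(78/1000) ≈ 4.46°
pole (s+250): 250 + j78 → |·| = √(250²+78²) = √68584 ≈ 261.89, ∠ = arctan(78/250) ≈ 17.33°
pole (s+779): 779 + j78 → |·| = √(779²+78²) = √612925 ≈ 782.9, ∠ = arctan(78/779) ≈ 5.72°
∠T = 4.46° − 23.05° = -18.59°

-18.6°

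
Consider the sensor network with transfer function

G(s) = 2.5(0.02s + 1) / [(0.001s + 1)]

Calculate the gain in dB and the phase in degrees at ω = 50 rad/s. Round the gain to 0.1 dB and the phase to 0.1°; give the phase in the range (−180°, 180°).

At ω = 50 rad/s:
zero (1 + j50·0.02) = 1 + j1 → |·| ≈ 1.4142, ∠ ≈ 45.00°
pole (1 + j50·0.001) = 1 + j0.05 → |·| ≈ 1.0012, ∠ ≈ 2.86°
|G| = 2.5 · 1.4142 / (1.0012) ≈ 3.5313
Gain = 20 log₁₀(3.5313) ≈ 10.96 dB
∠G = (45.00°) − (2.86°) = 42.14°

11.0 dB, 42.1°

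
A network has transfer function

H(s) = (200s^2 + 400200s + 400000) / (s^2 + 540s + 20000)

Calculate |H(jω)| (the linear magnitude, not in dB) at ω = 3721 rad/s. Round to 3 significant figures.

Substitute s = j3721:
Numerator: 200(j3721)^2 + 400200(j3721) + 400000 = -2768768200 + j1489144200
Denominator: (j3721)^2 + 540(j3721) + 20000 = -13825841 + j2009340
|N| = √(2768768200² + 1489144200²) ≈ 3.1438e+09, ∠N ≈ 151.73°
|D| = √(13825841² + 2009340²) ≈ 1.3971e+07, ∠D ≈ 171.73°
|H| = 3.1438e+09 / 1.3971e+07 ≈ 225.02

225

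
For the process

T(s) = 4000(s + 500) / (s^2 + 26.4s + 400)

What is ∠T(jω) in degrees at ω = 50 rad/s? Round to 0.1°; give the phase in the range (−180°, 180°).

At s = jω = j50:
zero (s+500): 500 + j50 → |·| = √(500²+50²) = √252500 ≈ 502.49, ∠ = arctan(50/500) ≈ 5.71°
quadratic: (j50)² + 26.4·j50 + 400 = -2100 + j1320 → |·| ≈ 2480.4, ∠ ≈ 147.85°
∠T = 5.71° − 147.85° = -142.14°

-142.1°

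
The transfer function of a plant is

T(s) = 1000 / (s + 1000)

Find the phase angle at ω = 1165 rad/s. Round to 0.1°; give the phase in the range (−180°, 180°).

-49.4°

Substitute s = j1165:
Numerator: 1000 = 1000 + j0
Denominator: (j1165) + 1000 = 1000 + j1165
|N| = √(1000² + 0²) ≈ 1000, ∠N ≈ 0.00°
|D| = √(1000² + 1165²) ≈ 1535.3, ∠D ≈ 49.36°
∠T = 0.00° − 49.36° = -49.36°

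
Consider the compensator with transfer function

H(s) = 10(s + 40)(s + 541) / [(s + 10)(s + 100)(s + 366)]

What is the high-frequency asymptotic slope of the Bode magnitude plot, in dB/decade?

Each pole contributes −20 dB/decade at high frequency; each zero contributes +20 dB/decade.
Net: 2 zero(s) − 3 pole(s) → -20 dB/decade.

-20 dB/decade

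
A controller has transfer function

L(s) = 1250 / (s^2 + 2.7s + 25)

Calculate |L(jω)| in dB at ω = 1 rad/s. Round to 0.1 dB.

34.3 dB

At s = jω = j1:
quadratic: (j1)² + 2.7·j1 + 25 = 24 + j2.7 → |·| ≈ 24.151, ∠ ≈ 6.42°
|L| = 1250 / 24.151 ≈ 51.758
Gain = 20 log₁₀(51.758) ≈ 34.28 dB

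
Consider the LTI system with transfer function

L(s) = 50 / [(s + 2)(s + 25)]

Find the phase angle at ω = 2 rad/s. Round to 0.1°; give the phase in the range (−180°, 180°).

At s = jω = j2:
pole (s+2): 2 + j2 → |·| = √(2²+2²) = √8 ≈ 2.8284, ∠ = arctan(2/2) ≈ 45.00°
pole (s+25): 25 + j2 → |·| = √(25²+2²) = √629 ≈ 25.08, ∠ = arctan(2/25) ≈ 4.57°
∠L = 0.00° − 49.57° = -49.57°

-49.6°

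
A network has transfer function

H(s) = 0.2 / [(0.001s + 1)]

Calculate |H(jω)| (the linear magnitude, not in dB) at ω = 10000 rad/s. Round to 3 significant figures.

0.0199

At ω = 10000 rad/s:
pole (1 + j10000·0.001) = 1 + j10 → |·| ≈ 10.05, ∠ ≈ 84.29°
|H| = 0.2 · 1 / (10.05) ≈ 0.0199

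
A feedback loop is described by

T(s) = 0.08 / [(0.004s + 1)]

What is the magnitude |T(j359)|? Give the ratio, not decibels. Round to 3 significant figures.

0.0457

At ω = 359 rad/s:
pole (1 + j359·0.004) = 1 + j1.436 → |·| ≈ 1.7499, ∠ ≈ 55.15°
|T| = 0.08 · 1 / (1.7499) ≈ 0.045717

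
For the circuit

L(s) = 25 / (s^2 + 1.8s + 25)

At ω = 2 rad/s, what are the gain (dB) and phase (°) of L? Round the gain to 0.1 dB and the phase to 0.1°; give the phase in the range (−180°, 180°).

1.4 dB, -9.7°

At s = jω = j2:
quadratic: (j2)² + 1.8·j2 + 25 = 21 + j3.6 → |·| ≈ 21.306, ∠ ≈ 9.73°
|L| = 25 / 21.306 ≈ 1.1734
Gain = 20 log₁₀(1.1734) ≈ 1.39 dB
∠L = 0.00° − 9.73° = -9.73°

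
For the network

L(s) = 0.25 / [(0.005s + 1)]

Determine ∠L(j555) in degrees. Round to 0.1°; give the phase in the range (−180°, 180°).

-70.2°

At ω = 555 rad/s:
pole (1 + j555·0.005) = 1 + j2.775 → |·| ≈ 2.9497, ∠ ≈ 70.18°
∠L = (0°) − (70.18°) = -70.18°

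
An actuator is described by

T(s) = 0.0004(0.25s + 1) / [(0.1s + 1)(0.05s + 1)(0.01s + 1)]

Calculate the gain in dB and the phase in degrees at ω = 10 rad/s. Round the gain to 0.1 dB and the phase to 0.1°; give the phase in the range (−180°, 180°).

-63.4 dB, -9.1°

At ω = 10 rad/s:
zero (1 + j10·0.25) = 1 + j2.5 → |·| ≈ 2.6926, ∠ ≈ 68.20°
pole (1 + j10·0.1) = 1 + j1 → |·| ≈ 1.4142, ∠ ≈ 45.00°
pole (1 + j10·0.05) = 1 + j0.5 → |·| ≈ 1.118, ∠ ≈ 26.57°
pole (1 + j10·0.01) = 1 + j0.1 → |·| ≈ 1.005, ∠ ≈ 5.71°
|T| = 0.0004 · 2.6926 / (1.4142 · 1.118 · 1.005) ≈ 0.00067782
Gain = 20 log₁₀(0.00067782) ≈ -63.38 dB
∠T = (68.20°) − (45.00° + 26.57° + 5.71°) = -9.08°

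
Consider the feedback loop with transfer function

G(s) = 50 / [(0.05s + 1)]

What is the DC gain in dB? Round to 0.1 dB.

34.0 dB

G(0) = 50 · 1 / 1 = 50
20 log₁₀(50) ≈ 33.98 dB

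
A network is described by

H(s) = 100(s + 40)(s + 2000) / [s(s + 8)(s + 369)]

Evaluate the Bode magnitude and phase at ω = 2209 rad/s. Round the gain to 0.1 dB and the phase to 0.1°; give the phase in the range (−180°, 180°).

At s = jω = j2209:
zero (s+40): 40 + j2209 → |·| = √(40²+2209²) = √4881281 ≈ 2209.4, ∠ = arctan(2209/40) ≈ 88.96°
zero (s+2000): 2000 + j2209 → |·| = √(2000²+2209²) = √8879681 ≈ 2979.9, ∠ = arctan(2209/2000) ≈ 47.84°
pole (s+8): 8 + j2209 → |·| = √(8²+2209²) = √4879745 ≈ 2209, ∠ = arctan(2209/8) ≈ 89.79°
pole (s+369): 369 + j2209 → |·| = √(369²+2209²) = √5015842 ≈ 2239.6, ∠ = arctan(2209/369) ≈ 80.52°
pole at origin: |s| = 2209, ∠ = 90.00° (in denominator)
|H| = 100 · 6.5838e+06 / 1.0929e+10 ≈ 0.060242
Gain = 20 log₁₀(0.060242) ≈ -24.40 dB
∠H = 136.80° − 260.31° = -123.51°

-24.4 dB, -123.5°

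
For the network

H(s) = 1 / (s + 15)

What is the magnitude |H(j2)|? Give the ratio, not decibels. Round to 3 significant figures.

At s = jω = j2:
pole (s+15): 15 + j2 → |·| = √(15²+2²) = √229 ≈ 15.133, ∠ = arctan(2/15) ≈ 7.59°
|H| = 1 / 15.133 ≈ 0.066081

0.0661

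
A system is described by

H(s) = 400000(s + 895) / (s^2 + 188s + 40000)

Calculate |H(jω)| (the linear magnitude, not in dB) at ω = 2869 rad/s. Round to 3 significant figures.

146

At s = jω = j2869:
zero (s+895): 895 + j2869 → |·| = √(895²+2869²) = √9032186 ≈ 3005.4, ∠ = arctan(2869/895) ≈ 72.67°
quadratic: (j2869)² + 188·j2869 + 40000 = -8191161 + j539372 → |·| ≈ 8.2089e+06, ∠ ≈ 176.23°
|H| = 400000 · 3005.4 / 8.2089e+06 ≈ 146.45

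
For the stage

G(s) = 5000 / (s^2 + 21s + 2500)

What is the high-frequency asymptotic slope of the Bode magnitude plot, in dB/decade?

Each pole contributes −20 dB/decade at high frequency; each zero contributes +20 dB/decade.
Net: 0 zero(s) − 2 pole(s) → -40 dB/decade.

-40 dB/decade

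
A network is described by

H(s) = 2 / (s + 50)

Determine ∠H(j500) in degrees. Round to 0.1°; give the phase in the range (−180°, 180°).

At s = jω = j500:
pole (s+50): 50 + j500 → |·| = √(50²+500²) = √252500 ≈ 502.49, ∠ = arctan(500/50) ≈ 84.29°
∠H = 0.00° − 84.29° = -84.29°

-84.3°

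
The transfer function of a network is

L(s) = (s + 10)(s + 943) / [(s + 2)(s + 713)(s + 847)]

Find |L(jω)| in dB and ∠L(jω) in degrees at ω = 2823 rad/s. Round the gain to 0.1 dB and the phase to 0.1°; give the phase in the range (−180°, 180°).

At s = jω = j2823:
zero (s+10): 10 + j2823 → |·| = √(10²+2823²) = √7969429 ≈ 2823, ∠ = arctan(2823/10) ≈ 89.80°
zero (s+943): 943 + j2823 → |·| = √(943²+2823²) = √8858578 ≈ 2976.3, ∠ = arctan(2823/943) ≈ 71.53°
pole (s+2): 2 + j2823 → |·| = √(2²+2823²) = √7969333 ≈ 2823, ∠ = arctan(2823/2) ≈ 89.96°
pole (s+713): 713 + j2823 → |·| = √(713²+2823²) = √8477698 ≈ 2911.6, ∠ = arctan(2823/713) ≈ 75.83°
pole (s+847): 847 + j2823 → |·| = √(847²+2823²) = √8686738 ≈ 2947.3, ∠ = arctan(2823/847) ≈ 73.30°
|L| = 1 · 8.4021e+06 / 2.4225e+10 ≈ 0.00034684
Gain = 20 log₁₀(0.00034684) ≈ -69.20 dB
∠L = 161.33° − 239.09° = -77.76°

-69.2 dB, -77.8°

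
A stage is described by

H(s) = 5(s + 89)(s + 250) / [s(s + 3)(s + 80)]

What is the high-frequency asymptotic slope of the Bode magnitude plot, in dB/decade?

Each pole contributes −20 dB/decade at high frequency; each zero contributes +20 dB/decade.
Net: 2 zero(s) − 3 pole(s) → -20 dB/decade.

-20 dB/decade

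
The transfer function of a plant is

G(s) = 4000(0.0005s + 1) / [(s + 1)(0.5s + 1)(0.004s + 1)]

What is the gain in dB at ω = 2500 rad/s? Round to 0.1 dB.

At ω = 2500 rad/s:
zero (1 + j2500·0.0005) = 1 + j1.25 → |·| ≈ 1.6008, ∠ ≈ 51.34°
pole (1 + j2500·1) = 1 + j2500 → |·| ≈ 2500, ∠ ≈ 89.98°
pole (1 + j2500·0.5) = 1 + j1250 → |·| ≈ 1250, ∠ ≈ 89.95°
pole (1 + j2500·0.004) = 1 + j10 → |·| ≈ 10.05, ∠ ≈ 84.29°
|G| = 4000 · 1.6008 / (2500 · 1250 · 10.05) ≈ 0.00020388
Gain = 20 log₁₀(0.00020388) ≈ -73.81 dB

-73.8 dB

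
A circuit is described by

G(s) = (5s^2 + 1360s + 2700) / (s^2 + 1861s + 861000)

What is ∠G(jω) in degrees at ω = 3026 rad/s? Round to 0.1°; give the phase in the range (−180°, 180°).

Substitute s = j3026:
Numerator: 5(j3026)^2 + 1360(j3026) + 2700 = -45780680 + j4115360
Denominator: (j3026)^2 + 1861(j3026) + 861000 = -8295676 + j5631386
|N| = √(45780680² + 4115360²) ≈ 4.5965e+07, ∠N ≈ 174.86°
|D| = √(8295676² + 5631386²) ≈ 1.0027e+07, ∠D ≈ 145.83°
∠G = 174.86° − 145.83° = 29.03°

29.0°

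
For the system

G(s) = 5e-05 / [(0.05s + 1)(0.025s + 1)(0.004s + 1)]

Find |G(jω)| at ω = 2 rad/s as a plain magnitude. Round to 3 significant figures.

4.97e-05

At ω = 2 rad/s:
pole (1 + j2·0.05) = 1 + j0.1 → |·| ≈ 1.005, ∠ ≈ 5.71°
pole (1 + j2·0.025) = 1 + j0.05 → |·| ≈ 1.0012, ∠ ≈ 2.86°
pole (1 + j2·0.004) = 1 + j0.008 → |·| ≈ 1, ∠ ≈ 0.46°
|G| = 5e-05 · 1 / (1.005 · 1.0012 · 1) ≈ 4.9692e-05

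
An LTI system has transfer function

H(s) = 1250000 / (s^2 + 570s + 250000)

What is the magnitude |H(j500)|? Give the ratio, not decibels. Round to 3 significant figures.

4.39

At s = jω = j500:
quadratic: (j500)² + 570·j500 + 250000 = 0 + j285000 → |·| ≈ 2.85e+05, ∠ ≈ 90.00°
|H| = 1250000 / 2.85e+05 ≈ 4.386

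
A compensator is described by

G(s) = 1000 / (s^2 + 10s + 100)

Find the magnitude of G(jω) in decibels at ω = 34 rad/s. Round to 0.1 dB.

At s = jω = j34:
quadratic: (j34)² + 10·j34 + 100 = -1056 + j340 → |·| ≈ 1109.4, ∠ ≈ 162.15°
|G| = 1000 / 1109.4 ≈ 0.90139
Gain = 20 log₁₀(0.90139) ≈ -0.90 dB

-0.9 dB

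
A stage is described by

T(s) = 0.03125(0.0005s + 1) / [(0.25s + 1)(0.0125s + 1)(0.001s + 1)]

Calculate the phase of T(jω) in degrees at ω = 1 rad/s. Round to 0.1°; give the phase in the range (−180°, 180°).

At ω = 1 rad/s:
zero (1 + j1·0.0005) = 1 + j0.0005 → |·| ≈ 1, ∠ ≈ 0.03°
pole (1 + j1·0.25) = 1 + j0.25 → |·| ≈ 1.0308, ∠ ≈ 14.04°
pole (1 + j1·0.0125) = 1 + j0.0125 → |·| ≈ 1.0001, ∠ ≈ 0.72°
pole (1 + j1·0.001) = 1 + j0.001 → |·| ≈ 1, ∠ ≈ 0.06°
∠T = (0.03°) − (14.04° + 0.72° + 0.06°) = -14.79°

-14.8°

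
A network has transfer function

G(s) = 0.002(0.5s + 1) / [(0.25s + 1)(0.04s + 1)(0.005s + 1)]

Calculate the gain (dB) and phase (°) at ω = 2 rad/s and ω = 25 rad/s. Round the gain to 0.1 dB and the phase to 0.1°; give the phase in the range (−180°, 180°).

ω = 2: -52.0 dB, 13.3°; ω = 25: -51.1 dB, -47.6°

At ω = 2 rad/s:
zero (1 + j2·0.5) = 1 + j1 → |·| ≈ 1.4142, ∠ ≈ 45.00°
pole (1 + j2·0.25) = 1 + j0.5 → |·| ≈ 1.118, ∠ ≈ 26.57°
pole (1 + j2·0.04) = 1 + j0.08 → |·| ≈ 1.0032, ∠ ≈ 4.57°
pole (1 + j2·0.005) = 1 + j0.01 → |·| ≈ 1, ∠ ≈ 0.57°
|G| = 0.002 · 1.4142 / (1.118 · 1.0032 · 1) ≈ 0.0025218
Gain = 20 log₁₀(0.0025218) ≈ -51.97 dB
∠G = (45.00°) − (26.57° + 4.57° + 0.57°) = 13.29°

At ω = 25 rad/s:
zero (1 + j25·0.5) = 1 + j12.5 → |·| ≈ 12.54, ∠ ≈ 85.43°
pole (1 + j25·0.25) = 1 + j6.25 → |·| ≈ 6.3295, ∠ ≈ 80.91°
pole (1 + j25·0.04) = 1 + j1 → |·| ≈ 1.4142, ∠ ≈ 45.00°
pole (1 + j25·0.005) = 1 + j0.125 → |·| ≈ 1.0078, ∠ ≈ 7.13°
|G| = 0.002 · 12.54 / (6.3295 · 1.4142 · 1.0078) ≈ 0.0027802
Gain = 20 log₁₀(0.0027802) ≈ -51.12 dB
∠G = (85.43°) − (80.91° + 45.00° + 7.13°) = -47.61°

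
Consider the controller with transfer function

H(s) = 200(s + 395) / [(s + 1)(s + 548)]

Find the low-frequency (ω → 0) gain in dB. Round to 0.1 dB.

H(0) = 200·395 / (1·548) ≈ 144.16
20 log₁₀(144.16) ≈ 43.18 dB

43.2 dB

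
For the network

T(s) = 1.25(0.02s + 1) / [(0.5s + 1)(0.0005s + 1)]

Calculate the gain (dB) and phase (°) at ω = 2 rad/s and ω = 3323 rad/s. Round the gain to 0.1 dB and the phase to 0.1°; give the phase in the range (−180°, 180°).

ω = 2: -1.1 dB, -42.8°; ω = 3323: -31.8 dB, -59.8°

At ω = 2 rad/s:
zero (1 + j2·0.02) = 1 + j0.04 → |·| ≈ 1.0008, ∠ ≈ 2.29°
pole (1 + j2·0.5) = 1 + j1 → |·| ≈ 1.4142, ∠ ≈ 45.00°
pole (1 + j2·0.0005) = 1 + j0.001 → |·| ≈ 1, ∠ ≈ 0.06°
|T| = 1.25 · 1.0008 / (1.4142 · 1) ≈ 0.8846
Gain = 20 log₁₀(0.8846) ≈ -1.07 dB
∠T = (2.29°) − (45.00° + 0.06°) = -42.77°

At ω = 3323 rad/s:
zero (1 + j3323·0.02) = 1 + j66.46 → |·| ≈ 66.468, ∠ ≈ 89.14°
pole (1 + j3323·0.5) = 1 + j1661.5 → |·| ≈ 1661.5, ∠ ≈ 89.97°
pole (1 + j3323·0.0005) = 1 + j1.6615 → |·| ≈ 1.9392, ∠ ≈ 58.96°
|T| = 1.25 · 66.468 / (1661.5 · 1.9392) ≈ 0.025787
Gain = 20 log₁₀(0.025787) ≈ -31.77 dB
∠T = (89.14°) − (89.97° + 58.96°) = -59.79°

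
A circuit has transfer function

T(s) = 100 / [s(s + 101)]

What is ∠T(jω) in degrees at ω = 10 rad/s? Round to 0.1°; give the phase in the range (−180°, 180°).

-95.7°

At s = jω = j10:
pole (s+101): 101 + j10 → |·| = √(101²+10²) = √10301 ≈ 101.49, ∠ = arctan(10/101) ≈ 5.65°
pole at origin: |s| = 10, ∠ = 90.00° (in denominator)
∠T = 0.00° − 95.65° = -95.65°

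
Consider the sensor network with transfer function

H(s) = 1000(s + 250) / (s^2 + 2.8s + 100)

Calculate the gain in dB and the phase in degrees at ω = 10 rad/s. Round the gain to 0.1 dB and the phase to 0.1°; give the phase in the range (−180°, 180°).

79.0 dB, -87.7°

At s = jω = j10:
zero (s+250): 250 + j10 → |·| = √(250²+10²) = √62600 ≈ 250.2, ∠ = arctan(10/250) ≈ 2.29°
quadratic: (j10)² + 2.8·j10 + 100 = 0 + j28 → |·| ≈ 28, ∠ ≈ 90.00°
|H| = 1000 · 250.2 / 28 ≈ 8935.7
Gain = 20 log₁₀(8935.7) ≈ 79.02 dB
∠H = 2.29° − 90.00° = -87.71°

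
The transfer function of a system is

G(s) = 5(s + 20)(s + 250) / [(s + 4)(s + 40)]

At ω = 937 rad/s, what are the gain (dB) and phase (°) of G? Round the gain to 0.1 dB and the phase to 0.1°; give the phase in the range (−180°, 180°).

At s = jω = j937:
zero (s+20): 20 + j937 → |·| = √(20²+937²) = √878369 ≈ 937.21, ∠ = arctan(937/20) ≈ 88.78°
zero (s+250): 250 + j937 → |·| = √(250²+937²) = √940469 ≈ 969.78, ∠ = arctan(937/250) ≈ 75.06°
pole (s+4): 4 + j937 → |·| = √(4²+937²) = √877985 ≈ 937.01, ∠ = arctan(937/4) ≈ 89.76°
pole (s+40): 40 + j937 → |·| = √(40²+937²) = √879569 ≈ 937.85, ∠ = arctan(937/40) ≈ 87.56°
|G| = 5 · 9.0889e+05 / 8.7877e+05 ≈ 5.1714
Gain = 20 log₁₀(5.1714) ≈ 14.27 dB
∠G = 163.84° − 177.32° = -13.48°

14.3 dB, -13.5°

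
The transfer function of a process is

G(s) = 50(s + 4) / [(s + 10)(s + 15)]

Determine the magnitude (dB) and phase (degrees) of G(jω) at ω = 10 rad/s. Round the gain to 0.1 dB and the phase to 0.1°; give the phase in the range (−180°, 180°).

6.5 dB, -10.5°

At s = jω = j10:
zero (s+4): 4 + j10 → |·| = √(4²+10²) = √116 ≈ 10.77, ∠ = arctan(10/4) ≈ 68.20°
pole (s+10): 10 + j10 → |·| = √(10²+10²) = √200 ≈ 14.142, ∠ = arctan(10/10) ≈ 45.00°
pole (s+15): 15 + j10 → |·| = √(15²+10²) = √325 ≈ 18.028, ∠ = arctan(10/15) ≈ 33.69°
|G| = 50 · 10.77 / 254.95 ≈ 2.1122
Gain = 20 log₁₀(2.1122) ≈ 6.49 dB
∠G = 68.20° − 78.69° = -10.49°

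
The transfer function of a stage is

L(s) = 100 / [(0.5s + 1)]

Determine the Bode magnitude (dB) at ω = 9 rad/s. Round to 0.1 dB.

At ω = 9 rad/s:
pole (1 + j9·0.5) = 1 + j4.5 → |·| ≈ 4.6098, ∠ ≈ 77.47°
|L| = 100 · 1 / (4.6098) ≈ 21.693
Gain = 20 log₁₀(21.693) ≈ 26.73 dB

26.7 dB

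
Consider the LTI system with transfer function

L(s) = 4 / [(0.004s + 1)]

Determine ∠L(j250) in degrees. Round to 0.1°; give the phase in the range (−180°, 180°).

At ω = 250 rad/s:
pole (1 + j250·0.004) = 1 + j1 → |·| ≈ 1.4142, ∠ ≈ 45.00°
∠L = (0°) − (45.00°) = -45.00°

-45.0°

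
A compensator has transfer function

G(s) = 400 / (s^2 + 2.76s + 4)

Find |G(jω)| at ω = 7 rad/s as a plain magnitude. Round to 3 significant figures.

At s = jω = j7:
quadratic: (j7)² + 2.76·j7 + 4 = -45 + j19.32 → |·| ≈ 48.972, ∠ ≈ 156.76°
|G| = 400 / 48.972 ≈ 8.1679

8.17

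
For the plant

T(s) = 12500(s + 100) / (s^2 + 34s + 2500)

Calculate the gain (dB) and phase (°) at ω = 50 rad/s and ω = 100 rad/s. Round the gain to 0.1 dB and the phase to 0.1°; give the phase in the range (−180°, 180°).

At s = jω = j50:
zero (s+100): 100 + j50 → |·| = √(100²+50²) = √12500 ≈ 111.8, ∠ = arctan(50/100) ≈ 26.57°
quadratic: (j50)² + 34·j50 + 2500 = 0 + j1700 → |·| ≈ 1700, ∠ ≈ 90.00°
|T| = 12500 · 111.8 / 1700 ≈ 822.06
Gain = 20 log₁₀(822.06) ≈ 58.30 dB
∠T = 26.57° − 90.00° = -63.43°

At s = jω = j100:
zero (s+100): 100 + j100 → |·| = √(100²+100²) = √20000 ≈ 141.42, ∠ = arctan(100/100) ≈ 45.00°
quadratic: (j100)² + 34·j100 + 2500 = -7500 + j3400 → |·| ≈ 8234.7, ∠ ≈ 155.61°
|T| = 12500 · 141.42 / 8234.7 ≈ 214.67
Gain = 20 log₁₀(214.67) ≈ 46.64 dB
∠T = 45.00° − 155.61° = -110.61°

ω = 50: 58.3 dB, -63.4°; ω = 100: 46.6 dB, -110.6°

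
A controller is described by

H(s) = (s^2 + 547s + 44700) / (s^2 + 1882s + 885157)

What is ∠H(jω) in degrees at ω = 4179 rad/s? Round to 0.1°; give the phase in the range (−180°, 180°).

Substitute s = j4179:
Numerator: (j4179)^2 + 547(j4179) + 44700 = -17419341 + j2285913
Denominator: (j4179)^2 + 1882(j4179) + 885157 = -16578884 + j7864878
|N| = √(17419341² + 2285913²) ≈ 1.7569e+07, ∠N ≈ 172.52°
|D| = √(16578884² + 7864878²) ≈ 1.835e+07, ∠D ≈ 154.62°
∠H = 172.52° − 154.62° = 17.90°

17.9°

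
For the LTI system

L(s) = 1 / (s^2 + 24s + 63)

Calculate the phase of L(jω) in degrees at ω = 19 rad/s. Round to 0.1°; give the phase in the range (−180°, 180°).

Substitute s = j19:
Numerator: 1 = 1 + j0
Denominator: (j19)^2 + 24(j19) + 63 = -298 + j456
|N| = √(1² + 0²) ≈ 1, ∠N ≈ 0.00°
|D| = √(298² + 456²) ≈ 544.74, ∠D ≈ 123.16°
∠L = 0.00° − 123.16° = -123.16°

-123.2°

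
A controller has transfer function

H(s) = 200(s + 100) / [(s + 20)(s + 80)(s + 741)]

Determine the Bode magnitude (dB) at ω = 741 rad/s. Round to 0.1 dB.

-71.8 dB

At s = jω = j741:
zero (s+100): 100 + j741 → |·| = √(100²+741²) = √559081 ≈ 747.72, ∠ = arctan(741/100) ≈ 82.31°
pole (s+20): 20 + j741 → |·| = √(20²+741²) = √549481 ≈ 741.27, ∠ = arctan(741/20) ≈ 88.45°
pole (s+80): 80 + j741 → |·| = √(80²+741²) = √555481 ≈ 745.31, ∠ = arctan(741/80) ≈ 83.84°
pole (s+741): 741 + j741 → |·| = √(741²+741²) = √1098162 ≈ 1047.9, ∠ = arctan(741/741) ≈ 45.00°
|H| = 200 · 747.72 / 5.7894e+08 ≈ 0.00025831
Gain = 20 log₁₀(0.00025831) ≈ -71.76 dB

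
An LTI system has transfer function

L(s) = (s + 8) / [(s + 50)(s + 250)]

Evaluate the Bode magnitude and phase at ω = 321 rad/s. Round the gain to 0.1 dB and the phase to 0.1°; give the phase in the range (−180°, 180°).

At s = jω = j321:
zero (s+8): 8 + j321 → |·| = √(8²+321²) = √103105 ≈ 321.1, ∠ = arctan(321/8) ≈ 88.57°
pole (s+50): 50 + j321 → |·| = √(50²+321²) = √105541 ≈ 324.87, ∠ = arctan(321/50) ≈ 81.15°
pole (s+250): 250 + j321 → |·| = √(250²+321²) = √165541 ≈ 406.87, ∠ = arctan(321/250) ≈ 52.09°
|L| = 1 · 321.1 / 1.3218e+05 ≈ 0.0024293
Gain = 20 log₁₀(0.0024293) ≈ -52.29 dB
∠L = 88.57° − 133.24° = -44.67°

-52.3 dB, -44.7°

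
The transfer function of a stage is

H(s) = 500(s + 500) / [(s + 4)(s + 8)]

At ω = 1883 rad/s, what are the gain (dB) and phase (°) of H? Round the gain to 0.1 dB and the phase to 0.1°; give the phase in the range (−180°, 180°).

At s = jω = j1883:
zero (s+500): 500 + j1883 → |·| = √(500²+1883²) = √3795689 ≈ 1948.3, ∠ = arctan(1883/500) ≈ 75.13°
pole (s+4): 4 + j1883 → |·| = √(4²+1883²) = √3545705 ≈ 1883, ∠ = arctan(1883/4) ≈ 89.88°
pole (s+8): 8 + j1883 → |·| = √(8²+1883²) = √3545753 ≈ 1883, ∠ = arctan(1883/8) ≈ 89.76°
|H| = 500 · 1948.3 / 3.5457e+06 ≈ 0.27474
Gain = 20 log₁₀(0.27474) ≈ -11.22 dB
∠H = 75.13° − 179.64° = -104.51°

-11.2 dB, -104.5°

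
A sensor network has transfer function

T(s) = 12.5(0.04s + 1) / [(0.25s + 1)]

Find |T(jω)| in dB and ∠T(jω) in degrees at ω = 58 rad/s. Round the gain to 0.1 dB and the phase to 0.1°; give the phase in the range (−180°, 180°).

6.7 dB, -19.4°

At ω = 58 rad/s:
zero (1 + j58·0.04) = 1 + j2.32 → |·| ≈ 2.5263, ∠ ≈ 66.68°
pole (1 + j58·0.25) = 1 + j14.5 → |·| ≈ 14.534, ∠ ≈ 86.05°
|T| = 12.5 · 2.5263 / (14.534) ≈ 2.1728
Gain = 20 log₁₀(2.1728) ≈ 6.74 dB
∠T = (66.68°) − (86.05°) = -19.37°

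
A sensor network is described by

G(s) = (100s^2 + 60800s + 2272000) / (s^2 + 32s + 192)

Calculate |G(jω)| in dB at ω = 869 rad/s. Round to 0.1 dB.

Substitute s = j869:
Numerator: 100(j869)^2 + 60800(j869) + 2272000 = -73244100 + j52835200
Denominator: (j869)^2 + 32(j869) + 192 = -754969 + j27808
|N| = √(73244100² + 52835200²) ≈ 9.0312e+07, ∠N ≈ 144.19°
|D| = √(754969² + 27808²) ≈ 7.5548e+05, ∠D ≈ 177.89°
|G| = 9.0312e+07 / 7.5548e+05 ≈ 119.54
Gain = 20 log₁₀(119.54) ≈ 41.55 dB

41.6 dB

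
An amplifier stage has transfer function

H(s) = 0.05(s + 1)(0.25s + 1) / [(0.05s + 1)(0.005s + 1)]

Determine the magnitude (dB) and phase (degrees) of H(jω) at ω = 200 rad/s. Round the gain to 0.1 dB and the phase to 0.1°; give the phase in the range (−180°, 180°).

At ω = 200 rad/s:
zero (1 + j200·1) = 1 + j200 → |·| ≈ 200, ∠ ≈ 89.71°
zero (1 + j200·0.25) = 1 + j50 → |·| ≈ 50.01, ∠ ≈ 88.85°
pole (1 + j200·0.05) = 1 + j10 → |·| ≈ 10.05, ∠ ≈ 84.29°
pole (1 + j200·0.005) = 1 + j1 → |·| ≈ 1.4142, ∠ ≈ 45.00°
|H| = 0.05 · 200 · 50.01 / (10.05 · 1.4142) ≈ 35.187
Gain = 20 log₁₀(35.187) ≈ 30.93 dB
∠H = (89.71° + 88.85°) − (84.29° + 45.00°) = 49.27°

30.9 dB, 49.3°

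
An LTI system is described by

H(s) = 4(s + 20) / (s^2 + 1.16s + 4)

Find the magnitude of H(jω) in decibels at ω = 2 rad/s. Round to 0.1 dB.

At s = jω = j2:
zero (s+20): 20 + j2 → |·| = √(20²+2²) = √404 ≈ 20.1, ∠ = arctan(2/20) ≈ 5.71°
quadratic: (j2)² + 1.16·j2 + 4 = 0 + j2.32 → |·| ≈ 2.32, ∠ ≈ 90.00°
|H| = 4 · 20.1 / 2.32 ≈ 34.655
Gain = 20 log₁₀(34.655) ≈ 30.80 dB

30.8 dB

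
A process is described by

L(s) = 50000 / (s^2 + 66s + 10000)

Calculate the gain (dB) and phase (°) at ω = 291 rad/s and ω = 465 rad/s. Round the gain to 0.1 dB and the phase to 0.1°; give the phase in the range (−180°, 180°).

At s = jω = j291:
quadratic: (j291)² + 66·j291 + 10000 = -74681 + j19206 → |·| ≈ 77111, ∠ ≈ 165.58°
|L| = 50000 / 77111 ≈ 0.64842
Gain = 20 log₁₀(0.64842) ≈ -3.76 dB
∠L = 0.00° − 165.58° = -165.58°

At s = jω = j465:
quadratic: (j465)² + 66·j465 + 10000 = -206225 + j30690 → |·| ≈ 2.085e+05, ∠ ≈ 171.54°
|L| = 50000 / 2.085e+05 ≈ 0.23981
Gain = 20 log₁₀(0.23981) ≈ -12.40 dB
∠L = 0.00° − 171.54° = -171.54°

ω = 291: -3.8 dB, -165.6°; ω = 465: -12.4 dB, -171.5°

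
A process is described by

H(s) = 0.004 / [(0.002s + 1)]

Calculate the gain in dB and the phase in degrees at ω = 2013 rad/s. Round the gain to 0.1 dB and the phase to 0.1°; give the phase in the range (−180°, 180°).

-60.3 dB, -76.1°

At ω = 2013 rad/s:
pole (1 + j2013·0.002) = 1 + j4.026 → |·| ≈ 4.1483, ∠ ≈ 76.05°
|H| = 0.004 · 1 / (4.1483) ≈ 0.00096425
Gain = 20 log₁₀(0.00096425) ≈ -60.32 dB
∠H = (0°) − (76.05°) = -76.05°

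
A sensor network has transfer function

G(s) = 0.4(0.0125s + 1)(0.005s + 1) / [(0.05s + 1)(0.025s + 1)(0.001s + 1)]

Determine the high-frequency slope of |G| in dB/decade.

-20 dB/decade

Each pole contributes −20 dB/decade at high frequency; each zero contributes +20 dB/decade.
Net: 2 zero(s) − 3 pole(s) → -20 dB/decade.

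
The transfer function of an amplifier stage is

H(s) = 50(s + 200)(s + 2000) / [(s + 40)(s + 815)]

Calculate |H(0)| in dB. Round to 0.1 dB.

55.8 dB

H(0) = 50·200·2000 / (40·815) ≈ 613.5
20 log₁₀(613.5) ≈ 55.76 dB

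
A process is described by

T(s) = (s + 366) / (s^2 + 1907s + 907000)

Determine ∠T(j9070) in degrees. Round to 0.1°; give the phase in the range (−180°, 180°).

Substitute s = j9070:
Numerator: (j9070) + 366 = 366 + j9070
Denominator: (j9070)^2 + 1907(j9070) + 907000 = -81357900 + j17296490
|N| = √(366² + 9070²) ≈ 9077.4, ∠N ≈ 87.69°
|D| = √(81357900² + 17296490²) ≈ 8.3176e+07, ∠D ≈ 168.00°
∠T = 87.69° − 168.00° = -80.31°

-80.3°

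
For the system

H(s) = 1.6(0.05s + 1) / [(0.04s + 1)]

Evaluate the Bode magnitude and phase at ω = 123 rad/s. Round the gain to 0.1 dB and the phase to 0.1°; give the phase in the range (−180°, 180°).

At ω = 123 rad/s:
zero (1 + j123·0.05) = 1 + j6.15 → |·| ≈ 6.2308, ∠ ≈ 80.76°
pole (1 + j123·0.04) = 1 + j4.92 → |·| ≈ 5.0206, ∠ ≈ 78.51°
|H| = 1.6 · 6.2308 / (5.0206) ≈ 1.9857
Gain = 20 log₁₀(1.9857) ≈ 5.96 dB
∠H = (80.76°) − (78.51°) = 2.25°

6.0 dB, 2.3°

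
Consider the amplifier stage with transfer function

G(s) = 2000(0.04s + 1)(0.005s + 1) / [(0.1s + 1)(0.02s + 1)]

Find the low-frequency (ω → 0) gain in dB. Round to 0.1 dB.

66.0 dB

G(0) = 2000 · 1 / 1 = 2000
20 log₁₀(2000) ≈ 66.02 dB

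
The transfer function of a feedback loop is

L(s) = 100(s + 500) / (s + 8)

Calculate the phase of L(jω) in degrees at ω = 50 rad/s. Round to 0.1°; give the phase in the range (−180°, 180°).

-75.2°

At s = jω = j50:
zero (s+500): 500 + j50 → |·| = √(500²+50²) = √252500 ≈ 502.49, ∠ = arctan(50/500) ≈ 5.71°
pole (s+8): 8 + j50 → |·| = √(8²+50²) = √2564 ≈ 50.636, ∠ = arctan(50/8) ≈ 80.91°
∠L = 5.71° − 80.91° = -75.20°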